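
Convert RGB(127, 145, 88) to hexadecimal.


R = 127 → 7F (hex)
G = 145 → 91 (hex)
B = 88 → 58 (hex)
Hex = #7F9158


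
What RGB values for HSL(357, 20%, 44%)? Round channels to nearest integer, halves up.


H=357°, S=0.20, L=0.44
C = (1-|2L-1|)×S = (1-|-0.12|)×0.20 = 0.176
H' = H/60 = 357/60 ≈ 5.9500; X = C×(1-|H' mod 2 - 1|) = 0.0088
m = L - C/2 = 0.44 - 0.088 = 0.352
Sector ⌊H'⌋ = 5 → (R',G',B') = (0.176, 0.0, 0.0088)
RGB = ((R'+m)×255, (G'+m)×255, (B'+m)×255) = (134.64, 89.76, 92.004)
Round half up → RGB(135, 90, 92)


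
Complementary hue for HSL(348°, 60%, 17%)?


Complement = opposite side of color wheel = hue + 180°
H' = (348 + 180) mod 360 = 168°
S and L unchanged.
= HSL(168°, 60%, 17%)


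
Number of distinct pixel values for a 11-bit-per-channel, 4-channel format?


Total bits = 11 bits/channel × 4 channels = 44 bits
Distinct pixel values = 2^44
= 17,592,186,044,416 pixel values


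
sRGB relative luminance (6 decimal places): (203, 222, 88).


Linearize each channel (sRGB transfer function): c = v/255; c_lin = c/12.92 if c ≤ 0.04045, else ((c+0.055)/1.055)^2.4
  R: 203/255 ≈ 0.796078 > 0.04045 → ((0.796078+0.055)/1.055)^2.4 ≈ 0.597202
  G: 222/255 ≈ 0.870588 > 0.04045 → ((0.870588+0.055)/1.055)^2.4 ≈ 0.730461
  B: 88/255 ≈ 0.345098 > 0.04045 → ((0.345098+0.055)/1.055)^2.4 ≈ 0.097587
R_lin = 0.597202, G_lin = 0.730461, B_lin = 0.097587
L = 0.2126×R + 0.7152×G + 0.0722×B
L = 0.2126×0.597202 + 0.7152×0.730461 + 0.0722×0.097587
L ≈ 0.656436


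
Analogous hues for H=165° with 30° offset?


Base hue: 165°
Left analog: (165 - 30) mod 360 = 135°
Right analog: (165 + 30) mod 360 = 195°
Analogous hues = 135° and 195°


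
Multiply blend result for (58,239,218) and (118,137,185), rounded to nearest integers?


Multiply: C = A×B/255, rounded to nearest integer
R: 58×118/255 = 6844/255 ≈ 26.839 → 27
G: 239×137/255 = 32743/255 ≈ 128.404 → 128
B: 218×185/255 = 40330/255 ≈ 158.157 → 158
= RGB(27, 128, 158)


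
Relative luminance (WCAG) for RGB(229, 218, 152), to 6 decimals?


Linearize each channel (sRGB transfer function): c = v/255; c_lin = c/12.92 if c ≤ 0.04045, else ((c+0.055)/1.055)^2.4
  R: 229/255 ≈ 0.898039 > 0.04045 → ((0.898039+0.055)/1.055)^2.4 ≈ 0.783538
  G: 218/255 ≈ 0.854902 > 0.04045 → ((0.854902+0.055)/1.055)^2.4 ≈ 0.701102
  B: 152/255 ≈ 0.596078 > 0.04045 → ((0.596078+0.055)/1.055)^2.4 ≈ 0.313989
R_lin = 0.783538, G_lin = 0.701102, B_lin = 0.313989
L = 0.2126×R + 0.7152×G + 0.0722×B
L = 0.2126×0.783538 + 0.7152×0.701102 + 0.0722×0.313989
L ≈ 0.690678


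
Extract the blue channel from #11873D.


Color: #11873D
R = 11 = 17
G = 87 = 135
B = 3D = 61
Blue = 61


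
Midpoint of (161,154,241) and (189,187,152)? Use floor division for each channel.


Midpoint: each channel = ⌊(C₁+C₂)/2⌋
R: ⌊(161+189)/2⌋ = 175
G: ⌊(154+187)/2⌋ = 170
B: ⌊(241+152)/2⌋ = 196
= RGB(175, 170, 196)


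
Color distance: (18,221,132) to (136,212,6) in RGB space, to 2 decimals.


d = √[(R₁-R₂)² + (G₁-G₂)² + (B₁-B₂)²]
d = √[(18-136)² + (221-212)² + (132-6)²]
d = √[13924 + 81 + 15876]
d = √29881
d ≈ 172.86


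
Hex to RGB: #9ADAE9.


9A → 154 (R)
DA → 218 (G)
E9 → 233 (B)
= RGB(154, 218, 233)


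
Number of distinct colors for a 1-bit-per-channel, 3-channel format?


Total bits = 1 bits/channel × 3 channels = 3 bits
Distinct colors = 2^3
= 8 colors


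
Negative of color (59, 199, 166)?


Invert: (255-R, 255-G, 255-B)
R: 255-59 = 196
G: 255-199 = 56
B: 255-166 = 89
= RGB(196, 56, 89)


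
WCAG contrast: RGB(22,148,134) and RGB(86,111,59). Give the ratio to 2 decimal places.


Linearize each sRGB channel c=v/255: c/12.92 if c ≤ 0.04045 else ((c+0.055)/1.055)^2.4
L = 0.2126×R_lin + 0.7152×G_lin + 0.0722×B_lin
Color 1 (22,148,134):
  R=22: 22/255≈0.0863 > 0.04045 → ((0.0863+0.055)/1.055)^2.4 ≈ 0.00802
  G=148: 148/255≈0.5804 > 0.04045 → ((0.5804+0.055)/1.055)^2.4 ≈ 0.29614
  B=134: 134/255≈0.5255 > 0.04045 → ((0.5255+0.055)/1.055)^2.4 ≈ 0.23840
  L1 = 0.2126×0.00802 + 0.7152×0.29614 + 0.0722×0.23840 ≈ 0.23072
Color 2 (86,111,59):
  R=86: 86/255≈0.3373 > 0.04045 → ((0.3373+0.055)/1.055)^2.4 ≈ 0.09306
  G=111: 111/255≈0.4353 > 0.04045 → ((0.4353+0.055)/1.055)^2.4 ≈ 0.15896
  B=59: 59/255≈0.2314 > 0.04045 → ((0.2314+0.055)/1.055)^2.4 ≈ 0.04374
  L2 = 0.2126×0.09306 + 0.7152×0.15896 + 0.0722×0.04374 ≈ 0.13663
Lighter = 0.23072, Darker = 0.13663
Ratio = (L_lighter + 0.05) / (L_darker + 0.05)
Ratio = (0.23072 + 0.05) / (0.13663 + 0.05) = 0.28072 / 0.18663 ≈ 1.5041
Ratio ≈ 1.50:1


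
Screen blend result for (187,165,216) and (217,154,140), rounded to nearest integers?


Screen: C = 255 - (255-A)×(255-B)/255, rounded to nearest integer
R: 255 - (255-187)×(255-217)/255 = 255 - 2584/255 ≈ 255 - 10.133 = 244.867 → 245
G: 255 - (255-165)×(255-154)/255 = 255 - 9090/255 ≈ 255 - 35.647 = 219.353 → 219
B: 255 - (255-216)×(255-140)/255 = 255 - 4485/255 ≈ 255 - 17.588 = 237.412 → 237
= RGB(245, 219, 237)


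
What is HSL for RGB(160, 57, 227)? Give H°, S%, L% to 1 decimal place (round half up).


Normalize: R'=160/255≈0.6275, G'=57/255≈0.2235, B'=227/255≈0.8902
Max=227/255, Min=57/255, Δ=Max-Min=170/255
L = (Max+Min)/2 = (227+57)/510 = 284/510 = 0.55686… → L = 55.7%
L > 0.5 → S = Δ/(2-Max-Min) = 170/(510-227-57) = 170/226 = 0.75221… → S = 75.2%
(the 1/255 factors cancel in S and H, so raw channel differences can be used)
Max is B' → H = 60 × ((R-G)/Δ + 4) = 60 × ((160-57)/170 + 4)
  103/170 + 4 = 0.6058… + 4 = 4.6058…
  H = 60 × 4.6058… = 276.352…° → H = 276.4°
= HSL(276.4°, 75.2%, 55.7%)


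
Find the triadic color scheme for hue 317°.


Triadic: equally spaced at 120° intervals
H1 = 317°
H2 = (317 + 120) mod 360 = 77°
H3 = (317 + 240) mod 360 = 197°
Triadic = 317°, 77°, 197°


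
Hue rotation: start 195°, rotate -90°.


New hue = (H + rotation) mod 360
New hue = (195 -90) mod 360
= 105 mod 360
= 105°


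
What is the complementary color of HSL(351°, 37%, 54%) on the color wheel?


Complement = opposite side of color wheel = hue + 180°
H' = (351 + 180) mod 360 = 171°
S and L unchanged.
= HSL(171°, 37%, 54%)


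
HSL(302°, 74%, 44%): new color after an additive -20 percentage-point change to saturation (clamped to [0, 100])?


Original S = 74%
Adjustment = -20 percentage points
New S = 74 + (-20) = 54
Clamp to [0, 100] → 54
= HSL(302°, 54%, 44%)


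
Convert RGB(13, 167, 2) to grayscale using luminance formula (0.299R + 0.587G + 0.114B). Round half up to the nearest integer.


Gray = 0.299×R + 0.587×G + 0.114×B
Gray = 0.299×13 + 0.587×167 + 0.114×2
Gray = 3.887 + 98.029 + 0.228
Gray = 102.144 → round half up → 102
Gray = 102


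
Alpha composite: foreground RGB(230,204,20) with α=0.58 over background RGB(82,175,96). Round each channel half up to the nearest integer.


C = α×F + (1-α)×B, with 1-α = 0.42
R: 0.58×230 + 0.42×82 = 133.40 + 34.44 = 167.84 → 168
G: 0.58×204 + 0.42×175 = 118.32 + 73.50 = 191.82 → 192
B: 0.58×20 + 0.42×96 = 11.60 + 40.32 = 51.92 → 52
= RGB(168, 192, 52)


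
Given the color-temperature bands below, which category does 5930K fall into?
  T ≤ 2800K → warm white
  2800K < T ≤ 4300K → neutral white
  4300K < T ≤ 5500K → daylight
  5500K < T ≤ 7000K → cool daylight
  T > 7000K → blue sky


Temperature: 5930K
5500K < 5930K ≤ 7000K → cool daylight
Classification: cool daylight


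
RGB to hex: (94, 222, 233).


R = 94 → 5E (hex)
G = 222 → DE (hex)
B = 233 → E9 (hex)
Hex = #5EDEE9


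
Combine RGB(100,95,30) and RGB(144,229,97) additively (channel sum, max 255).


Additive: each channel = min(255, C₁+C₂)
R: 100+144 = 244 → 244
G: 95+229 = 324 → 255
B: 30+97 = 127 → 127
= RGB(244, 255, 127)


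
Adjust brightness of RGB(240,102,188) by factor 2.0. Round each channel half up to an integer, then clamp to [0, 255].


Multiply each channel by 2.0, round half up, clamp to [0, 255]
R: 240×2.0 = 480 → clamp → 255
G: 102×2.0 = 204
B: 188×2.0 = 376 → clamp → 255
= RGB(255, 204, 255)


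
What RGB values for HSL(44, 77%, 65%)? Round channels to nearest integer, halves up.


H=44°, S=0.77, L=0.65
C = (1-|2L-1|)×S = (1-|0.30|)×0.77 = 0.539
H' = H/60 = 44/60 ≈ 0.7333; X = C×(1-|H' mod 2 - 1|) ≈ 0.3953
m = L - C/2 = 0.65 - 0.2695 = 0.3805
Sector ⌊H'⌋ = 0 → (R',G',B') = (0.539, ≈0.3953, 0.0)
RGB = ((R'+m)×255, (G'+m)×255, (B'+m)×255) = (234.4725, 197.8205, 97.0275)
Round half up → RGB(234, 198, 97)


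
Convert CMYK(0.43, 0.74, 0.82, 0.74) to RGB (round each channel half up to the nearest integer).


R = 255 × (1-C) × (1-K) = 255 × 0.57 × 0.26 = 37.791 → 38
G = 255 × (1-M) × (1-K) = 255 × 0.26 × 0.26 = 17.238 → 17
B = 255 × (1-Y) × (1-K) = 255 × 0.18 × 0.26 = 11.934 → 12
= RGB(38, 17, 12)


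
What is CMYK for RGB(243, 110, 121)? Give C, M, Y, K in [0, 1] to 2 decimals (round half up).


R'=243/255≈0.9529, G'=110/255≈0.4314, B'=121/255≈0.4745
K = 1 - max(R',G',B') = 1 - 243/255 = 12/255 = 0.04705… → 0.05
(1-R'-K)/(1-K) simplifies to (max-R)/max with max = 243:
C = (243-243)/243 = 0/243 = 0 → 0.00
M = (243-110)/243 = 133/243 = 0.54732… → 0.55
Y = (243-121)/243 = 122/243 = 0.50205… → 0.50
= CMYK(0.00, 0.55, 0.50, 0.05)


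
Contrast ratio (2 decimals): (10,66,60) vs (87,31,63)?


Linearize each sRGB channel c=v/255: c/12.92 if c ≤ 0.04045 else ((c+0.055)/1.055)^2.4
L = 0.2126×R_lin + 0.7152×G_lin + 0.0722×B_lin
Color 1 (10,66,60):
  R=10: 10/255≈0.0392 ≤ 0.04045 → 0.0392/12.92 ≈ 0.00304
  G=66: 66/255≈0.2588 > 0.04045 → ((0.2588+0.055)/1.055)^2.4 ≈ 0.05448
  B=60: 60/255≈0.2353 > 0.04045 → ((0.2353+0.055)/1.055)^2.4 ≈ 0.04519
  L1 = 0.2126×0.00304 + 0.7152×0.05448 + 0.0722×0.04519 ≈ 0.04287
Color 2 (87,31,63):
  R=87: 87/255≈0.3412 > 0.04045 → ((0.3412+0.055)/1.055)^2.4 ≈ 0.09531
  G=31: 31/255≈0.1216 > 0.04045 → ((0.1216+0.055)/1.055)^2.4 ≈ 0.01370
  B=63: 63/255≈0.2471 > 0.04045 → ((0.2471+0.055)/1.055)^2.4 ≈ 0.04971
  L2 = 0.2126×0.09531 + 0.7152×0.01370 + 0.0722×0.04971 ≈ 0.03365
Lighter = 0.04287, Darker = 0.03365
Ratio = (L_lighter + 0.05) / (L_darker + 0.05)
Ratio = (0.04287 + 0.05) / (0.03365 + 0.05) = 0.09287 / 0.08365 ≈ 1.1102
Ratio ≈ 1.11:1


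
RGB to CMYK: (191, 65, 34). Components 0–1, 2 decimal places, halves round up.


R'=191/255≈0.7490, G'=65/255≈0.2549, B'=34/255≈0.1333
K = 1 - max(R',G',B') = 1 - 191/255 = 64/255 = 0.25098… → 0.25
(1-R'-K)/(1-K) simplifies to (max-R)/max with max = 191:
C = (191-191)/191 = 0/191 = 0 → 0.00
M = (191-65)/191 = 126/191 = 0.65968… → 0.66
Y = (191-34)/191 = 157/191 = 0.82198… → 0.82
= CMYK(0.00, 0.66, 0.82, 0.25)


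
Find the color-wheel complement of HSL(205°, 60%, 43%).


Complement = opposite side of color wheel = hue + 180°
H' = (205 + 180) mod 360 = 25°
S and L unchanged.
= HSL(25°, 60%, 43%)


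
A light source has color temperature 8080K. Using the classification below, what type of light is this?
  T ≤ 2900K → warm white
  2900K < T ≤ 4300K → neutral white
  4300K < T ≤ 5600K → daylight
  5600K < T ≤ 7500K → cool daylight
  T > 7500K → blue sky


Temperature: 8080K
8080K > 7500K → blue sky
Classification: blue sky


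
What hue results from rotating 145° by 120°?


New hue = (H + rotation) mod 360
New hue = (145 + 120) mod 360
= 265 mod 360
= 265°


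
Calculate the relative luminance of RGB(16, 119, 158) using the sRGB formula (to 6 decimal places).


Linearize each channel (sRGB transfer function): c = v/255; c_lin = c/12.92 if c ≤ 0.04045, else ((c+0.055)/1.055)^2.4
  R: 16/255 ≈ 0.062745 > 0.04045 → ((0.062745+0.055)/1.055)^2.4 ≈ 0.005182
  G: 119/255 ≈ 0.466667 > 0.04045 → ((0.466667+0.055)/1.055)^2.4 ≈ 0.184475
  B: 158/255 ≈ 0.619608 > 0.04045 → ((0.619608+0.055)/1.055)^2.4 ≈ 0.341914
R_lin = 0.005182, G_lin = 0.184475, B_lin = 0.341914
L = 0.2126×R + 0.7152×G + 0.0722×B
L = 0.2126×0.005182 + 0.7152×0.184475 + 0.0722×0.341914
L ≈ 0.157724


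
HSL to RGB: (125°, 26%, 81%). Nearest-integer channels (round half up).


H=125°, S=0.26, L=0.81
C = (1-|2L-1|)×S = (1-|0.62|)×0.26 = 0.0988
H' = H/60 = 125/60 ≈ 2.0833; X = C×(1-|H' mod 2 - 1|) ≈ 0.0082
m = L - C/2 = 0.81 - 0.0494 = 0.7606
Sector ⌊H'⌋ = 2 → (R',G',B') = (0.0, 0.0988, ≈0.0082)
RGB = ((R'+m)×255, (G'+m)×255, (B'+m)×255) = (193.953, 219.147, 196.0525)
Round half up → RGB(194, 219, 196)


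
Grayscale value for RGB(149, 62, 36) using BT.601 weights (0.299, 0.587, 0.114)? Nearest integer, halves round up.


Gray = 0.299×R + 0.587×G + 0.114×B
Gray = 0.299×149 + 0.587×62 + 0.114×36
Gray = 44.551 + 36.394 + 4.104
Gray = 85.049 → round half up → 85
Gray = 85


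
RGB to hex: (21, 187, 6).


R = 21 → 15 (hex)
G = 187 → BB (hex)
B = 6 → 06 (hex)
Hex = #15BB06


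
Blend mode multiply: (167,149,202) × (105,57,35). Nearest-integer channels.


Multiply: C = A×B/255, rounded to nearest integer
R: 167×105/255 = 17535/255 ≈ 68.765 → 69
G: 149×57/255 = 8493/255 ≈ 33.306 → 33
B: 202×35/255 = 7070/255 ≈ 27.725 → 28
= RGB(69, 33, 28)


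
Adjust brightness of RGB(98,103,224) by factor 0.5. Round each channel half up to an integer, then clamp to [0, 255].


Multiply each channel by 0.5, round half up, clamp to [0, 255]
R: 98×0.5 = 49
G: 103×0.5 = 51.5 → round → 52
B: 224×0.5 = 112
= RGB(49, 52, 112)


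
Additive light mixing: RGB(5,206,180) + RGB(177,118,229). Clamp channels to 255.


Additive: each channel = min(255, C₁+C₂)
R: 5+177 = 182 → 182
G: 206+118 = 324 → 255
B: 180+229 = 409 → 255
= RGB(182, 255, 255)


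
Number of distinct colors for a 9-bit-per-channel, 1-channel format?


Total bits = 9 bits/channel × 1 channels = 9 bits
Distinct colors = 2^9
= 512 colors


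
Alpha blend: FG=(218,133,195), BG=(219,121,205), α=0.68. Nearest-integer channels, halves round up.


C = α×F + (1-α)×B, with 1-α = 0.32
R: 0.68×218 + 0.32×219 = 148.24 + 70.08 = 218.32 → 218
G: 0.68×133 + 0.32×121 = 90.44 + 38.72 = 129.16 → 129
B: 0.68×195 + 0.32×205 = 132.60 + 65.60 = 198.20 → 198
= RGB(218, 129, 198)


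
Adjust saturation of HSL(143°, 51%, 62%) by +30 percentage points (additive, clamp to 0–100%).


Original S = 51%
Adjustment = +30 percentage points
New S = 51 + (30) = 81
Clamp to [0, 100] → 81
= HSL(143°, 81%, 62%)


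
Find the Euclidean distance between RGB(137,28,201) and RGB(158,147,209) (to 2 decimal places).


d = √[(R₁-R₂)² + (G₁-G₂)² + (B₁-B₂)²]
d = √[(137-158)² + (28-147)² + (201-209)²]
d = √[441 + 14161 + 64]
d = √14666
d ≈ 121.10


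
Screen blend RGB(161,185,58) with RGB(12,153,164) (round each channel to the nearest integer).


Screen: C = 255 - (255-A)×(255-B)/255, rounded to nearest integer
R: 255 - (255-161)×(255-12)/255 = 255 - 22842/255 ≈ 255 - 89.576 = 165.424 → 165
G: 255 - (255-185)×(255-153)/255 = 255 - 7140/255 ≈ 255 - 28.000 = 227.000 → 227
B: 255 - (255-58)×(255-164)/255 = 255 - 17927/255 ≈ 255 - 70.302 = 184.698 → 185
= RGB(165, 227, 185)


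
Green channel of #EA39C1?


Color: #EA39C1
R = EA = 234
G = 39 = 57
B = C1 = 193
Green = 57


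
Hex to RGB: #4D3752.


4D → 77 (R)
37 → 55 (G)
52 → 82 (B)
= RGB(77, 55, 82)


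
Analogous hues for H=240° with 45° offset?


Base hue: 240°
Left analog: (240 - 45) mod 360 = 195°
Right analog: (240 + 45) mod 360 = 285°
Analogous hues = 195° and 285°


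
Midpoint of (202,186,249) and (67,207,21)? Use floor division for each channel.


Midpoint: each channel = ⌊(C₁+C₂)/2⌋
R: ⌊(202+67)/2⌋ = 134
G: ⌊(186+207)/2⌋ = 196
B: ⌊(249+21)/2⌋ = 135
= RGB(134, 196, 135)


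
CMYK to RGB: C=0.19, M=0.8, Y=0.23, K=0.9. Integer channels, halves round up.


R = 255 × (1-C) × (1-K) = 255 × 0.81 × 0.10 = 20.655 → 21
G = 255 × (1-M) × (1-K) = 255 × 0.20 × 0.10 = 5.1 → 5
B = 255 × (1-Y) × (1-K) = 255 × 0.77 × 0.10 = 19.635 → 20
= RGB(21, 5, 20)


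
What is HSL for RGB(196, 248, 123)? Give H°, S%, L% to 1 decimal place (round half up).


Normalize: R'=196/255≈0.7686, G'=248/255≈0.9725, B'=123/255≈0.4824
Max=248/255, Min=123/255, Δ=Max-Min=125/255
L = (Max+Min)/2 = (248+123)/510 = 371/510 = 0.72745… → L = 72.7%
L > 0.5 → S = Δ/(2-Max-Min) = 125/(510-248-123) = 125/139 = 0.89928… → S = 89.9%
(the 1/255 factors cancel in S and H, so raw channel differences can be used)
Max is G' → H = 60 × ((B-R)/Δ + 2) = 60 × ((123-196)/125 + 2)
  -73/125 + 2 = -0.584 + 2 = 1.416
  H = 60 × 1.416 = 84.96° → H = 85.0°
= HSL(85.0°, 89.9%, 72.7%)


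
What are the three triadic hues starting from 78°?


Triadic: equally spaced at 120° intervals
H1 = 78°
H2 = (78 + 120) mod 360 = 198°
H3 = (78 + 240) mod 360 = 318°
Triadic = 78°, 198°, 318°


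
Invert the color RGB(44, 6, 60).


Invert: (255-R, 255-G, 255-B)
R: 255-44 = 211
G: 255-6 = 249
B: 255-60 = 195
= RGB(211, 249, 195)


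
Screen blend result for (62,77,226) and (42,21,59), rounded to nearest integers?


Screen: C = 255 - (255-A)×(255-B)/255, rounded to nearest integer
R: 255 - (255-62)×(255-42)/255 = 255 - 41109/255 ≈ 255 - 161.212 = 93.788 → 94
G: 255 - (255-77)×(255-21)/255 = 255 - 41652/255 ≈ 255 - 163.341 = 91.659 → 92
B: 255 - (255-226)×(255-59)/255 = 255 - 5684/255 ≈ 255 - 22.290 = 232.710 → 233
= RGB(94, 92, 233)


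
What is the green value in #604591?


Color: #604591
R = 60 = 96
G = 45 = 69
B = 91 = 145
Green = 69


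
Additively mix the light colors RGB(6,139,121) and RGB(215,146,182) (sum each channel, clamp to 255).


Additive: each channel = min(255, C₁+C₂)
R: 6+215 = 221 → 221
G: 139+146 = 285 → 255
B: 121+182 = 303 → 255
= RGB(221, 255, 255)


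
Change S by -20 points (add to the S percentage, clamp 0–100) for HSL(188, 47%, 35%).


Original S = 47%
Adjustment = -20 percentage points
New S = 47 + (-20) = 27
Clamp to [0, 100] → 27
= HSL(188°, 27%, 35%)


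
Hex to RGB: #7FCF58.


7F → 127 (R)
CF → 207 (G)
58 → 88 (B)
= RGB(127, 207, 88)


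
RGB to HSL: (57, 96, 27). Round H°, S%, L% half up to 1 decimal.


Normalize: R'=57/255≈0.2235, G'=96/255≈0.3765, B'=27/255≈0.1059
Max=96/255, Min=27/255, Δ=Max-Min=69/255
L = (Max+Min)/2 = (96+27)/510 = 123/510 = 0.24117… → L = 24.1%
L ≤ 0.5 → S = Δ/(Max+Min) = 69/(96+27) = 69/123 = 0.56097… → S = 56.1%
(the 1/255 factors cancel in S and H, so raw channel differences can be used)
Max is G' → H = 60 × ((B-R)/Δ + 2) = 60 × ((27-57)/69 + 2)
  -30/69 + 2 = -0.4347… + 2 = 1.5652…
  H = 60 × 1.5652… = 93.913…° → H = 93.9°
= HSL(93.9°, 56.1%, 24.1%)


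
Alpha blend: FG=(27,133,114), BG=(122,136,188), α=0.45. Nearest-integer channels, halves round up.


C = α×F + (1-α)×B, with 1-α = 0.55
R: 0.45×27 + 0.55×122 = 12.15 + 67.10 = 79.25 → 79
G: 0.45×133 + 0.55×136 = 59.85 + 74.80 = 134.65 → 135
B: 0.45×114 + 0.55×188 = 51.30 + 103.40 = 154.70 → 155
= RGB(79, 135, 155)


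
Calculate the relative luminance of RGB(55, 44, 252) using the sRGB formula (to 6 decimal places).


Linearize each channel (sRGB transfer function): c = v/255; c_lin = c/12.92 if c ≤ 0.04045, else ((c+0.055)/1.055)^2.4
  R: 55/255 ≈ 0.215686 > 0.04045 → ((0.215686+0.055)/1.055)^2.4 ≈ 0.038204
  G: 44/255 ≈ 0.172549 > 0.04045 → ((0.172549+0.055)/1.055)^2.4 ≈ 0.025187
  B: 252/255 ≈ 0.988235 > 0.04045 → ((0.988235+0.055)/1.055)^2.4 ≈ 0.973445
R_lin = 0.038204, G_lin = 0.025187, B_lin = 0.973445
L = 0.2126×R + 0.7152×G + 0.0722×B
L = 0.2126×0.038204 + 0.7152×0.025187 + 0.0722×0.973445
L ≈ 0.096419


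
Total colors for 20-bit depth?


Colors = 2^bits = 2^20
= 1,048,576 colors


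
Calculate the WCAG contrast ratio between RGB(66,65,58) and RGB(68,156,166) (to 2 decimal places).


Linearize each sRGB channel c=v/255: c/12.92 if c ≤ 0.04045 else ((c+0.055)/1.055)^2.4
L = 0.2126×R_lin + 0.7152×G_lin + 0.0722×B_lin
Color 1 (66,65,58):
  R=66: 66/255≈0.2588 > 0.04045 → ((0.2588+0.055)/1.055)^2.4 ≈ 0.05448
  G=65: 65/255≈0.2549 > 0.04045 → ((0.2549+0.055)/1.055)^2.4 ≈ 0.05286
  B=58: 58/255≈0.2275 > 0.04045 → ((0.2275+0.055)/1.055)^2.4 ≈ 0.04231
  L1 = 0.2126×0.05448 + 0.7152×0.05286 + 0.0722×0.04231 ≈ 0.05244
Color 2 (68,156,166):
  R=68: 68/255≈0.2667 > 0.04045 → ((0.2667+0.055)/1.055)^2.4 ≈ 0.05781
  G=156: 156/255≈0.6118 > 0.04045 → ((0.6118+0.055)/1.055)^2.4 ≈ 0.33245
  B=166: 166/255≈0.6510 > 0.04045 → ((0.6510+0.055)/1.055)^2.4 ≈ 0.38133
  L2 = 0.2126×0.05781 + 0.7152×0.33245 + 0.0722×0.38133 ≈ 0.27759
Lighter = 0.27759, Darker = 0.05244
Ratio = (L_lighter + 0.05) / (L_darker + 0.05)
Ratio = (0.27759 + 0.05) / (0.05244 + 0.05) = 0.32759 / 0.10244 ≈ 3.1978
Ratio ≈ 3.20:1


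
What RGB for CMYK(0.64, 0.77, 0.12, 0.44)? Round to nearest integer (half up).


R = 255 × (1-C) × (1-K) = 255 × 0.36 × 0.56 = 51.408 → 51
G = 255 × (1-M) × (1-K) = 255 × 0.23 × 0.56 = 32.844 → 33
B = 255 × (1-Y) × (1-K) = 255 × 0.88 × 0.56 = 125.664 → 126
= RGB(51, 33, 126)


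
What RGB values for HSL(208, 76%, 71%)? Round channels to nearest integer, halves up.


H=208°, S=0.76, L=0.71
C = (1-|2L-1|)×S = (1-|0.42|)×0.76 = 0.4408
H' = H/60 = 208/60 ≈ 3.4667; X = C×(1-|H' mod 2 - 1|) ≈ 0.2351
m = L - C/2 = 0.71 - 0.2204 = 0.4896
Sector ⌊H'⌋ = 3 → (R',G',B') = (0.0, ≈0.2351, 0.4408)
RGB = ((R'+m)×255, (G'+m)×255, (B'+m)×255) = (124.848, 184.7968, 237.252)
Round half up → RGB(125, 185, 237)


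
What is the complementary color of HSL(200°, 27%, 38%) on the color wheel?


Complement = opposite side of color wheel = hue + 180°
H' = (200 + 180) mod 360 = 20°
S and L unchanged.
= HSL(20°, 27%, 38%)


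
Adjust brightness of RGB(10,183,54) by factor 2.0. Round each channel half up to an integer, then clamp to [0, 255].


Multiply each channel by 2.0, round half up, clamp to [0, 255]
R: 10×2.0 = 20
G: 183×2.0 = 366 → clamp → 255
B: 54×2.0 = 108
= RGB(20, 255, 108)


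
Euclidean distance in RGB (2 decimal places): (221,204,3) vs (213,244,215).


d = √[(R₁-R₂)² + (G₁-G₂)² + (B₁-B₂)²]
d = √[(221-213)² + (204-244)² + (3-215)²]
d = √[64 + 1600 + 44944]
d = √46608
d ≈ 215.89


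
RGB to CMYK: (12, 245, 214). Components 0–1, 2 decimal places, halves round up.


R'=12/255≈0.0471, G'=245/255≈0.9608, B'=214/255≈0.8392
K = 1 - max(R',G',B') = 1 - 245/255 = 10/255 = 0.03921… → 0.04
(1-R'-K)/(1-K) simplifies to (max-R)/max with max = 245:
C = (245-12)/245 = 233/245 = 0.95102… → 0.95
M = (245-245)/245 = 0/245 = 0 → 0.00
Y = (245-214)/245 = 31/245 = 0.12653… → 0.13
= CMYK(0.95, 0.00, 0.13, 0.04)


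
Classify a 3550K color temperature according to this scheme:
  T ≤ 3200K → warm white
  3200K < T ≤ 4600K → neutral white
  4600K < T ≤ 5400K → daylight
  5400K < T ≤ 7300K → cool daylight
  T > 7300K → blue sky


Temperature: 3550K
3200K < 3550K ≤ 4600K → neutral white
Classification: neutral white


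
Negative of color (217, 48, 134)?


Invert: (255-R, 255-G, 255-B)
R: 255-217 = 38
G: 255-48 = 207
B: 255-134 = 121
= RGB(38, 207, 121)


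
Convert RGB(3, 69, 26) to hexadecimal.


R = 3 → 03 (hex)
G = 69 → 45 (hex)
B = 26 → 1A (hex)
Hex = #03451A


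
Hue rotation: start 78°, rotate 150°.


New hue = (H + rotation) mod 360
New hue = (78 + 150) mod 360
= 228 mod 360
= 228°


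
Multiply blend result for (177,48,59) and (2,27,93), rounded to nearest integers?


Multiply: C = A×B/255, rounded to nearest integer
R: 177×2/255 = 354/255 ≈ 1.388 → 1
G: 48×27/255 = 1296/255 ≈ 5.082 → 5
B: 59×93/255 = 5487/255 ≈ 21.518 → 22
= RGB(1, 5, 22)


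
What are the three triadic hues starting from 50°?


Triadic: equally spaced at 120° intervals
H1 = 50°
H2 = (50 + 120) mod 360 = 170°
H3 = (50 + 240) mod 360 = 290°
Triadic = 50°, 170°, 290°


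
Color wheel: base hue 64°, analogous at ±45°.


Base hue: 64°
Left analog: (64 - 45) mod 360 = 19°
Right analog: (64 + 45) mod 360 = 109°
Analogous hues = 19° and 109°


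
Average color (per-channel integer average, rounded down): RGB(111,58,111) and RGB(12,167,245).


Midpoint: each channel = ⌊(C₁+C₂)/2⌋
R: ⌊(111+12)/2⌋ = 61
G: ⌊(58+167)/2⌋ = 112
B: ⌊(111+245)/2⌋ = 178
= RGB(61, 112, 178)


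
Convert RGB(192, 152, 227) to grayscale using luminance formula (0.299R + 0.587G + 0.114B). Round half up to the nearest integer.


Gray = 0.299×R + 0.587×G + 0.114×B
Gray = 0.299×192 + 0.587×152 + 0.114×227
Gray = 57.408 + 89.224 + 25.878
Gray = 172.510 → round half up → 173
Gray = 173


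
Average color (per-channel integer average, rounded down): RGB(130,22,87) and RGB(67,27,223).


Midpoint: each channel = ⌊(C₁+C₂)/2⌋
R: ⌊(130+67)/2⌋ = 98
G: ⌊(22+27)/2⌋ = 24
B: ⌊(87+223)/2⌋ = 155
= RGB(98, 24, 155)


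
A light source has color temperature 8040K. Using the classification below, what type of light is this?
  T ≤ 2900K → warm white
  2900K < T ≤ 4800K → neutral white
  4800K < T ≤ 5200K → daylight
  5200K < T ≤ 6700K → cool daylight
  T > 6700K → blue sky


Temperature: 8040K
8040K > 6700K → blue sky
Classification: blue sky


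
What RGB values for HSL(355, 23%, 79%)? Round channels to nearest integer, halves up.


H=355°, S=0.23, L=0.79
C = (1-|2L-1|)×S = (1-|0.58|)×0.23 = 0.0966
H' = H/60 = 355/60 ≈ 5.9167; X = C×(1-|H' mod 2 - 1|) = 0.00805
m = L - C/2 = 0.79 - 0.0483 = 0.7417
Sector ⌊H'⌋ = 5 → (R',G',B') = (0.0966, 0.0, 0.00805)
RGB = ((R'+m)×255, (G'+m)×255, (B'+m)×255) = (213.7665, 189.1335, 191.18625)
Round half up → RGB(214, 189, 191)


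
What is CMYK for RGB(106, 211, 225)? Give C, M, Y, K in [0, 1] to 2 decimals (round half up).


R'=106/255≈0.4157, G'=211/255≈0.8275, B'=225/255≈0.8824
K = 1 - max(R',G',B') = 1 - 225/255 = 30/255 = 0.11764… → 0.12
(1-R'-K)/(1-K) simplifies to (max-R)/max with max = 225:
C = (225-106)/225 = 119/225 = 0.52888… → 0.53
M = (225-211)/225 = 14/225 = 0.06222… → 0.06
Y = (225-225)/225 = 0/225 = 0 → 0.00
= CMYK(0.53, 0.06, 0.00, 0.12)


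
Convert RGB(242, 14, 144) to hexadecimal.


R = 242 → F2 (hex)
G = 14 → 0E (hex)
B = 144 → 90 (hex)
Hex = #F20E90


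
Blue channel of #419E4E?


Color: #419E4E
R = 41 = 65
G = 9E = 158
B = 4E = 78
Blue = 78


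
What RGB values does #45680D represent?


45 → 69 (R)
68 → 104 (G)
0D → 13 (B)
= RGB(69, 104, 13)


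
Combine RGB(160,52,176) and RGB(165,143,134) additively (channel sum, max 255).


Additive: each channel = min(255, C₁+C₂)
R: 160+165 = 325 → 255
G: 52+143 = 195 → 195
B: 176+134 = 310 → 255
= RGB(255, 195, 255)


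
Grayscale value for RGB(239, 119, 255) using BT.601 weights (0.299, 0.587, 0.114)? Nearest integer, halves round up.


Gray = 0.299×R + 0.587×G + 0.114×B
Gray = 0.299×239 + 0.587×119 + 0.114×255
Gray = 71.461 + 69.853 + 29.070
Gray = 170.384 → round half up → 170
Gray = 170


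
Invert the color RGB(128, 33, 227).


Invert: (255-R, 255-G, 255-B)
R: 255-128 = 127
G: 255-33 = 222
B: 255-227 = 28
= RGB(127, 222, 28)


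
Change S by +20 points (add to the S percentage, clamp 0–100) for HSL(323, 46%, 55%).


Original S = 46%
Adjustment = +20 percentage points
New S = 46 + (20) = 66
Clamp to [0, 100] → 66
= HSL(323°, 66%, 55%)


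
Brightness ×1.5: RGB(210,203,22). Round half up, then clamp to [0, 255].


Multiply each channel by 1.5, round half up, clamp to [0, 255]
R: 210×1.5 = 315 → clamp → 255
G: 203×1.5 = 304.5 → round → 305 → clamp → 255
B: 22×1.5 = 33
= RGB(255, 255, 33)


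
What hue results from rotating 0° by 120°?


New hue = (H + rotation) mod 360
New hue = (0 + 120) mod 360
= 120 mod 360
= 120°


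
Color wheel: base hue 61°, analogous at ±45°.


Base hue: 61°
Left analog: (61 - 45) mod 360 = 16°
Right analog: (61 + 45) mod 360 = 106°
Analogous hues = 16° and 106°


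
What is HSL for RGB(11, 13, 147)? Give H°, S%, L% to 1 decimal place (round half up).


Normalize: R'=11/255≈0.0431, G'=13/255≈0.0510, B'=147/255≈0.5765
Max=147/255, Min=11/255, Δ=Max-Min=136/255
L = (Max+Min)/2 = (147+11)/510 = 158/510 = 0.30980… → L = 31.0%
L ≤ 0.5 → S = Δ/(Max+Min) = 136/(147+11) = 136/158 = 0.86075… → S = 86.1%
(the 1/255 factors cancel in S and H, so raw channel differences can be used)
Max is B' → H = 60 × ((R-G)/Δ + 4) = 60 × ((11-13)/136 + 4)
  -2/136 + 4 = -0.0147… + 4 = 3.9852…
  H = 60 × 3.9852… = 239.117…° → H = 239.1°
= HSL(239.1°, 86.1%, 31.0%)


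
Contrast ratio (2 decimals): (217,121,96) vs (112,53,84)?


Linearize each sRGB channel c=v/255: c/12.92 if c ≤ 0.04045 else ((c+0.055)/1.055)^2.4
L = 0.2126×R_lin + 0.7152×G_lin + 0.0722×B_lin
Color 1 (217,121,96):
  R=217: 217/255≈0.8510 > 0.04045 → ((0.8510+0.055)/1.055)^2.4 ≈ 0.69387
  G=121: 121/255≈0.4745 > 0.04045 → ((0.4745+0.055)/1.055)^2.4 ≈ 0.19120
  B=96: 96/255≈0.3765 > 0.04045 → ((0.3765+0.055)/1.055)^2.4 ≈ 0.11697
  L1 = 0.2126×0.69387 + 0.7152×0.19120 + 0.0722×0.11697 ≈ 0.29271
Color 2 (112,53,84):
  R=112: 112/255≈0.4392 > 0.04045 → ((0.4392+0.055)/1.055)^2.4 ≈ 0.16203
  G=53: 53/255≈0.2078 > 0.04045 → ((0.2078+0.055)/1.055)^2.4 ≈ 0.03560
  B=84: 84/255≈0.3294 > 0.04045 → ((0.3294+0.055)/1.055)^2.4 ≈ 0.08866
  L2 = 0.2126×0.16203 + 0.7152×0.03560 + 0.0722×0.08866 ≈ 0.06631
Lighter = 0.29271, Darker = 0.06631
Ratio = (L_lighter + 0.05) / (L_darker + 0.05)
Ratio = (0.29271 + 0.05) / (0.06631 + 0.05) = 0.34271 / 0.11631 ≈ 2.9465
Ratio ≈ 2.95:1


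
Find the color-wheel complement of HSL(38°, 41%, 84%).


Complement = opposite side of color wheel = hue + 180°
H' = (38 + 180) mod 360 = 218°
S and L unchanged.
= HSL(218°, 41%, 84%)


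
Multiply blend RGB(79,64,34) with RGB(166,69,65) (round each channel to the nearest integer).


Multiply: C = A×B/255, rounded to nearest integer
R: 79×166/255 = 13114/255 ≈ 51.427 → 51
G: 64×69/255 = 4416/255 ≈ 17.318 → 17
B: 34×65/255 = 2210/255 ≈ 8.667 → 9
= RGB(51, 17, 9)


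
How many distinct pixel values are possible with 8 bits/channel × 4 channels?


Total bits = 8 bits/channel × 4 channels = 32 bits
Distinct pixel values = 2^32
= 4,294,967,296 pixel values


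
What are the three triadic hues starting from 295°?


Triadic: equally spaced at 120° intervals
H1 = 295°
H2 = (295 + 120) mod 360 = 55°
H3 = (295 + 240) mod 360 = 175°
Triadic = 295°, 55°, 175°


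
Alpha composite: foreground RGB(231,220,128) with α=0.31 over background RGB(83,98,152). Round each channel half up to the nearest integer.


C = α×F + (1-α)×B, with 1-α = 0.69
R: 0.31×231 + 0.69×83 = 71.61 + 57.27 = 128.88 → 129
G: 0.31×220 + 0.69×98 = 68.20 + 67.62 = 135.82 → 136
B: 0.31×128 + 0.69×152 = 39.68 + 104.88 = 144.56 → 145
= RGB(129, 136, 145)


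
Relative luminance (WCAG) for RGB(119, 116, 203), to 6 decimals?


Linearize each channel (sRGB transfer function): c = v/255; c_lin = c/12.92 if c ≤ 0.04045, else ((c+0.055)/1.055)^2.4
  R: 119/255 ≈ 0.466667 > 0.04045 → ((0.466667+0.055)/1.055)^2.4 ≈ 0.184475
  G: 116/255 ≈ 0.454902 > 0.04045 → ((0.454902+0.055)/1.055)^2.4 ≈ 0.174647
  B: 203/255 ≈ 0.796078 > 0.04045 → ((0.796078+0.055)/1.055)^2.4 ≈ 0.597202
R_lin = 0.184475, G_lin = 0.174647, B_lin = 0.597202
L = 0.2126×R + 0.7152×G + 0.0722×B
L = 0.2126×0.184475 + 0.7152×0.174647 + 0.0722×0.597202
L ≈ 0.207245


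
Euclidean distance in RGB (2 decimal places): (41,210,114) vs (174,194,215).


d = √[(R₁-R₂)² + (G₁-G₂)² + (B₁-B₂)²]
d = √[(41-174)² + (210-194)² + (114-215)²]
d = √[17689 + 256 + 10201]
d = √28146
d ≈ 167.77


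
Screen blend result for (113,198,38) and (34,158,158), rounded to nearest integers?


Screen: C = 255 - (255-A)×(255-B)/255, rounded to nearest integer
R: 255 - (255-113)×(255-34)/255 = 255 - 31382/255 ≈ 255 - 123.067 = 131.933 → 132
G: 255 - (255-198)×(255-158)/255 = 255 - 5529/255 ≈ 255 - 21.682 = 233.318 → 233
B: 255 - (255-38)×(255-158)/255 = 255 - 21049/255 ≈ 255 - 82.545 = 172.455 → 172
= RGB(132, 233, 172)


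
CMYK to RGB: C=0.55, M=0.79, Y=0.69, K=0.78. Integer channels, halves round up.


R = 255 × (1-C) × (1-K) = 255 × 0.45 × 0.22 = 25.245 → 25
G = 255 × (1-M) × (1-K) = 255 × 0.21 × 0.22 = 11.781 → 12
B = 255 × (1-Y) × (1-K) = 255 × 0.31 × 0.22 = 17.391 → 17
= RGB(25, 12, 17)


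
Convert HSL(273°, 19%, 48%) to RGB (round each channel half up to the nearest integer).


H=273°, S=0.19, L=0.48
C = (1-|2L-1|)×S = (1-|-0.04|)×0.19 = 0.1824
H' = H/60 = 273/60 ≈ 4.5500; X = C×(1-|H' mod 2 - 1|) = 0.10032
m = L - C/2 = 0.48 - 0.0912 = 0.3888
Sector ⌊H'⌋ = 4 → (R',G',B') = (0.10032, 0.0, 0.1824)
RGB = ((R'+m)×255, (G'+m)×255, (B'+m)×255) = (124.7256, 99.144, 145.656)
Round half up → RGB(125, 99, 146)


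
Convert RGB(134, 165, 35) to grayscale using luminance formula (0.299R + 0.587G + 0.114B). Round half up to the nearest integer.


Gray = 0.299×R + 0.587×G + 0.114×B
Gray = 0.299×134 + 0.587×165 + 0.114×35
Gray = 40.066 + 96.855 + 3.990
Gray = 140.911 → round half up → 141
Gray = 141


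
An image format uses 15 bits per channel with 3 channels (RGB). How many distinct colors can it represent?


Total bits = 15 bits/channel × 3 channels = 45 bits
Distinct colors = 2^45
= 35,184,372,088,832 colors


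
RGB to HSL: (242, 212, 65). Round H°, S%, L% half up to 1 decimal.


Normalize: R'=242/255≈0.9490, G'=212/255≈0.8314, B'=65/255≈0.2549
Max=242/255, Min=65/255, Δ=Max-Min=177/255
L = (Max+Min)/2 = (242+65)/510 = 307/510 = 0.60196… → L = 60.2%
L > 0.5 → S = Δ/(2-Max-Min) = 177/(510-242-65) = 177/203 = 0.87192… → S = 87.2%
(the 1/255 factors cancel in S and H, so raw channel differences can be used)
Max is R' → H = 60 × (((G-B)/Δ) mod 6) = 60 × (((212-65)/177) mod 6)
  147/177 = 0.8305…
  H = 60 × 0.8305… = 49.830…° → H = 49.8°
= HSL(49.8°, 87.2%, 60.2%)


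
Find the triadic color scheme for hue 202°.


Triadic: equally spaced at 120° intervals
H1 = 202°
H2 = (202 + 120) mod 360 = 322°
H3 = (202 + 240) mod 360 = 82°
Triadic = 202°, 322°, 82°


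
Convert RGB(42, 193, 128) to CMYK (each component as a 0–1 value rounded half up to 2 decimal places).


R'=42/255≈0.1647, G'=193/255≈0.7569, B'=128/255≈0.5020
K = 1 - max(R',G',B') = 1 - 193/255 = 62/255 = 0.24313… → 0.24
(1-R'-K)/(1-K) simplifies to (max-R)/max with max = 193:
C = (193-42)/193 = 151/193 = 0.78238… → 0.78
M = (193-193)/193 = 0/193 = 0 → 0.00
Y = (193-128)/193 = 65/193 = 0.33678… → 0.34
= CMYK(0.78, 0.00, 0.34, 0.24)


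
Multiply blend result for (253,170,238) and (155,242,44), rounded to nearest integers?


Multiply: C = A×B/255, rounded to nearest integer
R: 253×155/255 = 39215/255 ≈ 153.784 → 154
G: 170×242/255 = 41140/255 ≈ 161.333 → 161
B: 238×44/255 = 10472/255 ≈ 41.067 → 41
= RGB(154, 161, 41)


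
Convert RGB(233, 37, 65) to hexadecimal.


R = 233 → E9 (hex)
G = 37 → 25 (hex)
B = 65 → 41 (hex)
Hex = #E92541


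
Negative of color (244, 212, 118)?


Invert: (255-R, 255-G, 255-B)
R: 255-244 = 11
G: 255-212 = 43
B: 255-118 = 137
= RGB(11, 43, 137)


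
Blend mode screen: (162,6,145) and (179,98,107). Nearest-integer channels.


Screen: C = 255 - (255-A)×(255-B)/255, rounded to nearest integer
R: 255 - (255-162)×(255-179)/255 = 255 - 7068/255 ≈ 255 - 27.718 = 227.282 → 227
G: 255 - (255-6)×(255-98)/255 = 255 - 39093/255 ≈ 255 - 153.306 = 101.694 → 102
B: 255 - (255-145)×(255-107)/255 = 255 - 16280/255 ≈ 255 - 63.843 = 191.157 → 191
= RGB(227, 102, 191)


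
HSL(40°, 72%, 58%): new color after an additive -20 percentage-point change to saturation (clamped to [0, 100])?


Original S = 72%
Adjustment = -20 percentage points
New S = 72 + (-20) = 52
Clamp to [0, 100] → 52
= HSL(40°, 52%, 58%)


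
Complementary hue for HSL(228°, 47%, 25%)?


Complement = opposite side of color wheel = hue + 180°
H' = (228 + 180) mod 360 = 48°
S and L unchanged.
= HSL(48°, 47%, 25%)


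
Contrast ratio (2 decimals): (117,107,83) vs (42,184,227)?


Linearize each sRGB channel c=v/255: c/12.92 if c ≤ 0.04045 else ((c+0.055)/1.055)^2.4
L = 0.2126×R_lin + 0.7152×G_lin + 0.0722×B_lin
Color 1 (117,107,83):
  R=117: 117/255≈0.4588 > 0.04045 → ((0.4588+0.055)/1.055)^2.4 ≈ 0.17789
  G=107: 107/255≈0.4196 > 0.04045 → ((0.4196+0.055)/1.055)^2.4 ≈ 0.14703
  B=83: 83/255≈0.3255 > 0.04045 → ((0.3255+0.055)/1.055)^2.4 ≈ 0.08650
  L1 = 0.2126×0.17789 + 0.7152×0.14703 + 0.0722×0.08650 ≈ 0.14922
Color 2 (42,184,227):
  R=42: 42/255≈0.1647 > 0.04045 → ((0.1647+0.055)/1.055)^2.4 ≈ 0.02315
  G=184: 184/255≈0.7216 > 0.04045 → ((0.7216+0.055)/1.055)^2.4 ≈ 0.47932
  B=227: 227/255≈0.8902 > 0.04045 → ((0.8902+0.055)/1.055)^2.4 ≈ 0.76815
  L2 = 0.2126×0.02315 + 0.7152×0.47932 + 0.0722×0.76815 ≈ 0.40319
Lighter = 0.40319, Darker = 0.14922
Ratio = (L_lighter + 0.05) / (L_darker + 0.05)
Ratio = (0.40319 + 0.05) / (0.14922 + 0.05) = 0.45319 / 0.19922 ≈ 2.2749
Ratio ≈ 2.27:1


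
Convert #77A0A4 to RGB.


77 → 119 (R)
A0 → 160 (G)
A4 → 164 (B)
= RGB(119, 160, 164)


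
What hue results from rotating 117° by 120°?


New hue = (H + rotation) mod 360
New hue = (117 + 120) mod 360
= 237 mod 360
= 237°


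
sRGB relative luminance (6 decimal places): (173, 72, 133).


Linearize each channel (sRGB transfer function): c = v/255; c_lin = c/12.92 if c ≤ 0.04045, else ((c+0.055)/1.055)^2.4
  R: 173/255 ≈ 0.678431 > 0.04045 → ((0.678431+0.055)/1.055)^2.4 ≈ 0.417885
  G: 72/255 ≈ 0.282353 > 0.04045 → ((0.282353+0.055)/1.055)^2.4 ≈ 0.064803
  B: 133/255 ≈ 0.521569 > 0.04045 → ((0.521569+0.055)/1.055)^2.4 ≈ 0.234551
R_lin = 0.417885, G_lin = 0.064803, B_lin = 0.234551
L = 0.2126×R + 0.7152×G + 0.0722×B
L = 0.2126×0.417885 + 0.7152×0.064803 + 0.0722×0.234551
L ≈ 0.152124


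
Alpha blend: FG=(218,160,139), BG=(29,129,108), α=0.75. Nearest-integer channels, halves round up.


C = α×F + (1-α)×B, with 1-α = 0.25
R: 0.75×218 + 0.25×29 = 163.50 + 7.25 = 170.75 → 171
G: 0.75×160 + 0.25×129 = 120.00 + 32.25 = 152.25 → 152
B: 0.75×139 + 0.25×108 = 104.25 + 27.00 = 131.25 → 131
= RGB(171, 152, 131)


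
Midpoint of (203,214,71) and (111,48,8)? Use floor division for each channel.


Midpoint: each channel = ⌊(C₁+C₂)/2⌋
R: ⌊(203+111)/2⌋ = 157
G: ⌊(214+48)/2⌋ = 131
B: ⌊(71+8)/2⌋ = 39
= RGB(157, 131, 39)


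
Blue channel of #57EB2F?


Color: #57EB2F
R = 57 = 87
G = EB = 235
B = 2F = 47
Blue = 47


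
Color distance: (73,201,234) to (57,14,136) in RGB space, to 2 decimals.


d = √[(R₁-R₂)² + (G₁-G₂)² + (B₁-B₂)²]
d = √[(73-57)² + (201-14)² + (234-136)²]
d = √[256 + 34969 + 9604]
d = √44829
d ≈ 211.73


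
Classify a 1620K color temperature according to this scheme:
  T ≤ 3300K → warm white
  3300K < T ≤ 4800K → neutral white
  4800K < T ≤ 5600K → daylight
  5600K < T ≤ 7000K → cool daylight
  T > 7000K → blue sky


Temperature: 1620K
1620K ≤ 3300K → warm white
Classification: warm white


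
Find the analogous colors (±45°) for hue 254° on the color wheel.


Base hue: 254°
Left analog: (254 - 45) mod 360 = 209°
Right analog: (254 + 45) mod 360 = 299°
Analogous hues = 209° and 299°
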